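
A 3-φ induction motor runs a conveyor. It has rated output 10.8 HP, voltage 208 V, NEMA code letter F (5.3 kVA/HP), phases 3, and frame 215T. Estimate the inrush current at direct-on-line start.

S_LR = 5.3 × 10.8 = 57.24 kVA
I_LR = S_LR/(√3·V_L) = 57240/(1.732×208) = 159 A

159 A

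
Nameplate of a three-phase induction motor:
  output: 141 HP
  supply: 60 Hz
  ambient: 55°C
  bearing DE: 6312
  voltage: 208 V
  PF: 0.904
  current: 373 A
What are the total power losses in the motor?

P_in = √3·V·I·cosφ = 1.732×208×373×0.904 = 121475 W
P_out = 141×746 = 105186 W
Losses = P_in − P_out = 121475 − 105186 = 16289 W

16300 W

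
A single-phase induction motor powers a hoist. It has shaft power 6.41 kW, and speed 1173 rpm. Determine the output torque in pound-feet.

ω = 2π × 1173/60 = 122.8 rad/s
τ = P/ω = 6410/122.8 = 52.2 N·m
In lb·ft: 52.2/1.356 = 38.5 lb·ft

38.5 lb·ft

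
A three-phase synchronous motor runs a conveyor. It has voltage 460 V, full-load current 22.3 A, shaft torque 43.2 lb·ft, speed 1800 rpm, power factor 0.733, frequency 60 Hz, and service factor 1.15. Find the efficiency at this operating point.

84.8 %

τ = 43.2 lb·ft × 1.356 = 58.58 N·m
ω = 2π × 1800/60 = 188.5 rad/s; P_out = τω = 58.58 × 188.5 = 11042 W
P_in = √3·V_L·I_L·cosφ = 1.732 × 460 × 22.3 × 0.733 = 13023 W
η = P_out / P_in = 11042 / 13023 = 0.848 = 84.8%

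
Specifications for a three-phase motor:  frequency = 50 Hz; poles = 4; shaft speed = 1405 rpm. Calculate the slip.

n_s = 120f/p = 120×50/4 = 1500 rpm
s = (n_s − n)/n_s = (1500 − 1405)/1500 = 0.0633

6.33 %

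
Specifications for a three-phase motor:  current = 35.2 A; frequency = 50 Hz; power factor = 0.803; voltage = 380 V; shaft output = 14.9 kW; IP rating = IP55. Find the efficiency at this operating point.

P_out = 14.9 kW = 14900 W
P_in = √3·V_L·I_L·cosφ = 1.732 × 380 × 35.2 × 0.803 = 18603 W
η = P_out / P_in = 14900 / 18603 = 0.801 = 80.1%

80.1 %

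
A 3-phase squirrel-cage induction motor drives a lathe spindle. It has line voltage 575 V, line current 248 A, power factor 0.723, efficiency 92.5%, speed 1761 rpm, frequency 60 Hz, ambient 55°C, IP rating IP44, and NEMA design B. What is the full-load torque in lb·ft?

661 lb·ft

P_in = √3·V·I·cosφ = 1.732 × 575 × 248 × 0.723 = 178569 W
P_out = η·P_in = 0.925 × 178569 = 165176 W
n = 1761 rpm
ω = 2π×1761/60 = 184.4 rad/s
τ = P_out/ω = 165176/184.4 = 895.7 N·m
In lb·ft: 895.7/1.356 = 661 lb·ft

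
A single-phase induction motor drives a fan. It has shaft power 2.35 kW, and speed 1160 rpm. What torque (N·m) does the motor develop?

19.3 N·m

ω = 2π × 1160/60 = 121.5 rad/s
τ = P/ω = 2350/121.5 = 19.3 N·m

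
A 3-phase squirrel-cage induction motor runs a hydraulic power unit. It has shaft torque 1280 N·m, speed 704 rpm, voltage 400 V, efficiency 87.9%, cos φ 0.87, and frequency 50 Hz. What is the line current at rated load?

178 A

ω = 2π×704/60 = 73.72 rad/s; P_out = τω = 1280 × 73.72 = 94362 W
P_in = P_out / η = 94362 / 0.879 = 107352 W
I_L = P_in / (√3·V_L·cosφ) = 107352 / (1.732 × 400 × 0.87) = 178 A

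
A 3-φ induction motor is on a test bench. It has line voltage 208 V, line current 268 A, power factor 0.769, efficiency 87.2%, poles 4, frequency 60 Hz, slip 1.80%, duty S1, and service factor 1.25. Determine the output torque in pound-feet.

P_in = √3·V·I·cosφ = 1.732 × 208 × 268 × 0.769 = 74246 W
P_out = η·P_in = 0.872 × 74246 = 64743 W
n_s = 120×60/4 = 1800 rpm; n = 1800×(1−0.018) = 1768 rpm
ω = 2π×1768/60 = 185.1 rad/s
τ = P_out/ω = 64743/185.1 = 349.8 N·m
In lb·ft: 349.8/1.356 = 258 lb·ft

258 lb·ft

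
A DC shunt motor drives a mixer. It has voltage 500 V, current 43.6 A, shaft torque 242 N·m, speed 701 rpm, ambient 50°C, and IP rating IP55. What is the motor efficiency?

ω = 2π × 701/60 = 73.41 rad/s; P_out = τω = 242 × 73.41 = 17765 W
P_in = V·I = 500 × 43.6 = 21800 W
η = P_out / P_in = 17765 / 21800 = 0.815 = 81.5%

81.5 %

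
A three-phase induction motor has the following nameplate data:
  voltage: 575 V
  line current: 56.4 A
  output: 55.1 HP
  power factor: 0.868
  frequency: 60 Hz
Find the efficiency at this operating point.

P_out = 55.1 × 746 = 41105 W
P_in = √3·V_L·I_L·cosφ = 1.732 × 575 × 56.4 × 0.868 = 48754 W
η = P_out / P_in = 41105 / 48754 = 0.843 = 84.3%

84.3 %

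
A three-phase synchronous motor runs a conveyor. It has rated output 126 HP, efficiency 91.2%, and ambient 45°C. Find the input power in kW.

P_out = 126 × 746 = 93996 W
P_in = P_out/η = 93996/0.912 = 103066 W = 103 kW

103 kW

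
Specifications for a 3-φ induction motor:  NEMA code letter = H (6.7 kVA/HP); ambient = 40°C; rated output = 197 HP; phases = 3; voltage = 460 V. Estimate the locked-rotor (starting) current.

S_LR = 6.7 × 197 = 1319.9 kVA
I_LR = S_LR/(√3·V_L) = 1319900/(1.732×460) = 1660 A

1660 A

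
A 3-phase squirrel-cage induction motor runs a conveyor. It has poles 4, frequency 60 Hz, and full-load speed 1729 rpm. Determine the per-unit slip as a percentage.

3.94 %

n_s = 120f/p = 120×60/4 = 1800 rpm
s = (n_s − n)/n_s = (1800 − 1729)/1800 = 0.0394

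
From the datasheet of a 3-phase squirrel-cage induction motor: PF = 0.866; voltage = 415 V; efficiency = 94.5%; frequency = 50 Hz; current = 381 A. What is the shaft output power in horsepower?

300 HP

P_in = √3·V·I·cosφ = 1.732 × 415 × 381 × 0.866 = 237159 W
P_out = η·P_in = 0.945 × 237159 = 224115 W
= 224115/746 = 300 HP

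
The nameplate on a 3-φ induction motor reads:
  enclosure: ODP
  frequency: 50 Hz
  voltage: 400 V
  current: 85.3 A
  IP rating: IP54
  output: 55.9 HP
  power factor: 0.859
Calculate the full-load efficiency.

P_out = 55.9 × 746 = 41701 W
P_in = √3·V_L·I_L·cosφ = 1.732 × 400 × 85.3 × 0.859 = 50763 W
η = P_out / P_in = 41701 / 50763 = 0.821 = 82.1%

82.1 %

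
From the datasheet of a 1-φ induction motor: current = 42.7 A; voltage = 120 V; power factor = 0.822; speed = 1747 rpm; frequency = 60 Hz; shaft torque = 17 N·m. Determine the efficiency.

ω = 2π × 1747/60 = 182.9 rad/s; P_out = τω = 17 × 182.9 = 3109 W
P_in = V·I·cosφ = 120 × 42.7 × 0.822 = 4212 W
η = P_out / P_in = 3109 / 4212 = 0.738 = 73.8%

73.8 %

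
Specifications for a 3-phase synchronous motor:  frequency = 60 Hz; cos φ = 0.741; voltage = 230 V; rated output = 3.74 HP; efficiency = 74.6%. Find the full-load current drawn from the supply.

12.7 A

P_out = 3.74 × 746 = 2790 W
P_in = P_out / η = 2790 / 0.746 = 3740 W
I_L = P_in / (√3·V_L·cosφ) = 3740 / (1.732 × 230 × 0.741) = 12.7 A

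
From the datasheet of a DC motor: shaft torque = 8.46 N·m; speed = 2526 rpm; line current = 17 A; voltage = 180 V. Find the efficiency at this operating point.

73.1 %

ω = 2π × 2526/60 = 264.5 rad/s; P_out = τω = 8.46 × 264.5 = 2238 W
P_in = V·I = 180 × 17 = 3060 W
η = P_out / P_in = 2238 / 3060 = 0.731 = 73.1%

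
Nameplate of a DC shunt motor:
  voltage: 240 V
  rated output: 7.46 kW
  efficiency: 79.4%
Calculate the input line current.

P_out = 7.46 kW = 7460 W
P_in = P_out / η = 7460 / 0.794 = 9395 W
I = P_in / V = 9395 / 240 = 39.1 A

39.1 A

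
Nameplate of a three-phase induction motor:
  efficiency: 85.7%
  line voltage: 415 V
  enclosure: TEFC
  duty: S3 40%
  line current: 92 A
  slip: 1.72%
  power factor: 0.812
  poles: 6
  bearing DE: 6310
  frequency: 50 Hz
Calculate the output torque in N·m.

447 N·m

P_in = √3·V·I·cosφ = 1.732 × 415 × 92 × 0.812 = 53696 W
P_out = η·P_in = 0.857 × 53696 = 46017 W
n_s = 120×50/6 = 1000 rpm; n = 1000×(1−0.0172) = 983 rpm
ω = 2π×983/60 = 102.9 rad/s
τ = P_out/ω = 46017/102.9 = 447 N·m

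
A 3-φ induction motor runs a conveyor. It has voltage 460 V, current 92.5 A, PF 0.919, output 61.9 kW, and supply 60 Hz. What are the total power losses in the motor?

5830 W

P_in = √3·V·I·cosφ = 1.732×460×92.5×0.919 = 67727 W
P_out = 61900 W
Losses = P_in − P_out = 67727 − 61900 = 5827 W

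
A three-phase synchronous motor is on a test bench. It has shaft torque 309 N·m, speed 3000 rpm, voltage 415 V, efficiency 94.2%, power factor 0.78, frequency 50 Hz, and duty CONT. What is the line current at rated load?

ω = 2π×3000/60 = 314.2 rad/s; P_out = τω = 309 × 314.2 = 97088 W
P_in = P_out / η = 97088 / 0.942 = 103066 W
I_L = P_in / (√3·V_L·cosφ) = 103066 / (1.732 × 415 × 0.78) = 184 A

184 A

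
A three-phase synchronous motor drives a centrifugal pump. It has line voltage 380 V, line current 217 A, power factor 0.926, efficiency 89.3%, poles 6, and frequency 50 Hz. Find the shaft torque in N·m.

1130 N·m

P_in = √3·V·I·cosφ = 1.732 × 380 × 217 × 0.926 = 132252 W
P_out = η·P_in = 0.893 × 132252 = 118101 W
n = n_s = 120×50/6 = 1000 rpm (synchronous)
ω = 2π×1000/60 = 104.7 rad/s
τ = P_out/ω = 118101/104.7 = 1130 N·m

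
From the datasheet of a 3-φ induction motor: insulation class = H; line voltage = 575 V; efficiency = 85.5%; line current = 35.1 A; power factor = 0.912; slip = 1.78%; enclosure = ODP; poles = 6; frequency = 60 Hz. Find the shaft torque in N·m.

P_in = √3·V·I·cosφ = 1.732 × 575 × 35.1 × 0.912 = 31880 W
P_out = η·P_in = 0.855 × 31880 = 27257 W
n_s = 120×60/6 = 1200 rpm; n = 1200×(1−0.0178) = 1179 rpm
ω = 2π×1179/60 = 123.5 rad/s
τ = P_out/ω = 27257/123.5 = 221 N·m

221 N·m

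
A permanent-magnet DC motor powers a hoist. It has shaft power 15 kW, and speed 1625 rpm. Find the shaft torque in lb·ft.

ω = 2π × 1625/60 = 170.2 rad/s
τ = P/ω = 15000/170.2 = 88.13 N·m
In lb·ft: 88.13/1.356 = 65 lb·ft

65 lb·ft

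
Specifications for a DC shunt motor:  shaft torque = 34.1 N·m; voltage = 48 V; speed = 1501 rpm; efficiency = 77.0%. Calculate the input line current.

145 A

ω = 2π×1501/60 = 157.2 rad/s; P_out = τω = 34.1 × 157.2 = 5361 W
P_in = P_out / η = 5361 / 0.770 = 6962 W
I = P_in / V = 6962 / 48 = 145 A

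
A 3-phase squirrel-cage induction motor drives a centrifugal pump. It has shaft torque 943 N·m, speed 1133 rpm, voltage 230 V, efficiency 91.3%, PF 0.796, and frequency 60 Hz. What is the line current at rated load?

386 A

ω = 2π×1133/60 = 118.6 rad/s; P_out = τω = 943 × 118.6 = 111840 W
P_in = P_out / η = 111840 / 0.913 = 122497 W
I_L = P_in / (√3·V_L·cosφ) = 122497 / (1.732 × 230 × 0.796) = 386 A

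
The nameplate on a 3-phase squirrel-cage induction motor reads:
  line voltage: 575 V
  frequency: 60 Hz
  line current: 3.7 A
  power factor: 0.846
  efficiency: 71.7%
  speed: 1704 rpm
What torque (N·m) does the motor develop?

P_in = √3·V·I·cosφ = 1.732 × 575 × 3.7 × 0.846 = 3117 W
P_out = η·P_in = 0.717 × 3117 = 2235 W
n = 1704 rpm
ω = 2π×1704/60 = 178.4 rad/s
τ = P_out/ω = 2235/178.4 = 12.5 N·m

12.5 N·m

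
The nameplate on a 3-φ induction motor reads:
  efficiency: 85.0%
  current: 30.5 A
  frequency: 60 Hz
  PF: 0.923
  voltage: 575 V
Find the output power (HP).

31.9 HP

P_in = √3·V·I·cosφ = 1.732 × 575 × 30.5 × 0.923 = 28036 W
P_out = η·P_in = 0.85 × 28036 = 23831 W
= 23831/746 = 31.9 HP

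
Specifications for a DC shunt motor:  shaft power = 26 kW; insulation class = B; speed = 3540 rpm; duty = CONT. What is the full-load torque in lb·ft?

51.7 lb·ft

ω = 2π × 3540/60 = 370.7 rad/s
τ = P/ω = 26000/370.7 = 70.14 N·m
In lb·ft: 70.14/1.356 = 51.7 lb·ft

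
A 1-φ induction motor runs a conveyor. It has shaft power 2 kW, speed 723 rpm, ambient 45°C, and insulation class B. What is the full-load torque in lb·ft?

ω = 2π × 723/60 = 75.71 rad/s
τ = P/ω = 2000/75.71 = 26.42 N·m
In lb·ft: 26.42/1.356 = 19.5 lb·ft

19.5 lb·ft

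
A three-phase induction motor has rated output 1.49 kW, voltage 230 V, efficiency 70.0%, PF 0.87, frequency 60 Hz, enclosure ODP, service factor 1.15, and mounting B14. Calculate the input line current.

P_out = 1.49 kW = 1490 W
P_in = P_out / η = 1490 / 0.700 = 2129 W
I_L = P_in / (√3·V_L·cosφ) = 2129 / (1.732 × 230 × 0.87) = 6.14 A

6.14 A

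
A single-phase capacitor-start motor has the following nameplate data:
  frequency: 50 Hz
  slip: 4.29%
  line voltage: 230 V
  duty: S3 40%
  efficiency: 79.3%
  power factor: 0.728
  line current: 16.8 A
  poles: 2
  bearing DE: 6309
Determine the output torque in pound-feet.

5.47 lb·ft

P_in = V·I·cosφ = 230 × 16.8 × 0.728 = 2813 W
P_out = η·P_in = 0.793 × 2813 = 2231 W
n_s = 120×50/2 = 3000 rpm; n = 3000×(1−0.0429) = 2871 rpm
ω = 2π×2871/60 = 300.7 rad/s
τ = P_out/ω = 2231/300.7 = 7.419 N·m
In lb·ft: 7.419/1.356 = 5.47 lb·ft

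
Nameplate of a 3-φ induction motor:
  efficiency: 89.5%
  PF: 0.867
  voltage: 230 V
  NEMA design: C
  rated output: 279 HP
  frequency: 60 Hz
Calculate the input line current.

673 A

P_out = 279 × 746 = 208134 W
P_in = P_out / η = 208134 / 0.895 = 232552 W
I_L = P_in / (√3·V_L·cosφ) = 232552 / (1.732 × 230 × 0.867) = 673 A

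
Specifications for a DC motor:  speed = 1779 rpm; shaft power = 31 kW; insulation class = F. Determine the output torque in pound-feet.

ω = 2π × 1779/60 = 186.3 rad/s
τ = P/ω = 31000/186.3 = 166.4 N·m
In lb·ft: 166.4/1.356 = 123 lb·ft

123 lb·ft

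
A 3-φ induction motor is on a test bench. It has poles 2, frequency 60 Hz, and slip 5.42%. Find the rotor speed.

n_s = 120f/p = 120×60/2 = 3600 rpm
n = n_s(1 − s) = 3600 × (1 − 0.0542) = 3405 rpm

3405 rpm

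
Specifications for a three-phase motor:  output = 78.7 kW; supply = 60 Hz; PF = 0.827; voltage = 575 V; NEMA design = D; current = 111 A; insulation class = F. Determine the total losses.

P_in = √3·V·I·cosφ = 1.732×575×111×0.827 = 91421 W
P_out = 78700 W
Losses = P_in − P_out = 91421 − 78700 = 12721 W

12700 W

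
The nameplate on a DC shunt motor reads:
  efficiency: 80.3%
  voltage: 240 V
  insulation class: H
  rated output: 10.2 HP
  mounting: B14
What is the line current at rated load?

39.5 A

P_out = 10.2 × 746 = 7609 W
P_in = P_out / η = 7609 / 0.803 = 9476 W
I = P_in / V = 9476 / 240 = 39.5 A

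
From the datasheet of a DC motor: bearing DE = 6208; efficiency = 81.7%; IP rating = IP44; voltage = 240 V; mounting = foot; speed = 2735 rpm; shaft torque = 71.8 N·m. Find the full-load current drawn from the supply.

ω = 2π×2735/60 = 286.4 rad/s; P_out = τω = 71.8 × 286.4 = 20564 W
P_in = P_out / η = 20564 / 0.817 = 25170 W
I = P_in / V = 25170 / 240 = 105 A

105 A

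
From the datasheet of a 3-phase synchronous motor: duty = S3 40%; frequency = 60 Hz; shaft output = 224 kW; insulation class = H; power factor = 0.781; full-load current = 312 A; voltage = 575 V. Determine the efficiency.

P_out = 224 kW = 224000 W
P_in = √3·V_L·I_L·cosφ = 1.732 × 575 × 312 × 0.781 = 242673 W
η = P_out / P_in = 224000 / 242673 = 0.923 = 92.3%

92.3 %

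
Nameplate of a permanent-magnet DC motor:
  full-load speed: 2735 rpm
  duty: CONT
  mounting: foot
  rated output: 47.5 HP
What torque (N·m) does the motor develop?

124 N·m

P_out = 47.5 × 746 = 35435 W
ω = 2π × 2735/60 = 286.4 rad/s
τ = P_out/ω = 35435/286.4 = 124 N·m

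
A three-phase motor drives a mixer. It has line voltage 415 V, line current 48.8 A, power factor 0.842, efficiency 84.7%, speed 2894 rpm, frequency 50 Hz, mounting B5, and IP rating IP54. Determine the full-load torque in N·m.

P_in = √3·V·I·cosφ = 1.732 × 415 × 48.8 × 0.842 = 29534 W
P_out = η·P_in = 0.847 × 29534 = 25015 W
n = 2894 rpm
ω = 2π×2894/60 = 303.1 rad/s
τ = P_out/ω = 25015/303.1 = 82.5 N·m

82.5 N·m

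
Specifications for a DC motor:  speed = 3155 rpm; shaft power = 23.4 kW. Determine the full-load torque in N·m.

70.8 N·m

ω = 2π × 3155/60 = 330.4 rad/s
τ = P/ω = 23400/330.4 = 70.8 N·m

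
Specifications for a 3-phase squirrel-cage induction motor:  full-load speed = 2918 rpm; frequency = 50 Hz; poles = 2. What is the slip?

n_s = 120f/p = 120×50/2 = 3000 rpm
s = (n_s − n)/n_s = (3000 − 2918)/3000 = 0.0273

2.7 %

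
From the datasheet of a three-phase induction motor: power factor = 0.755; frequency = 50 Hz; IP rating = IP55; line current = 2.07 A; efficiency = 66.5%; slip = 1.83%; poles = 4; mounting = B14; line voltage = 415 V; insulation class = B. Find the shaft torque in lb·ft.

P_in = √3·V·I·cosφ = 1.732 × 415 × 2.07 × 0.755 = 1123 W
P_out = η·P_in = 0.665 × 1123 = 747 W
n_s = 120×50/4 = 1500 rpm; n = 1500×(1−0.0183) = 1473 rpm
ω = 2π×1473/60 = 154.3 rad/s
τ = P_out/ω = 747/154.3 = 4.841 N·m
In lb·ft: 4.841/1.356 = 3.57 lb·ft

3.57 lb·ft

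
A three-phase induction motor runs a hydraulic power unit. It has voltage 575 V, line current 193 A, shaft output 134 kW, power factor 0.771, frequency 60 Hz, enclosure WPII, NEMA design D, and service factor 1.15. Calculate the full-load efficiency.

90.4 %

P_out = 134 kW = 134000 W
P_in = √3·V_L·I_L·cosφ = 1.732 × 575 × 193 × 0.771 = 148193 W
η = P_out / P_in = 134000 / 148193 = 0.904 = 90.4%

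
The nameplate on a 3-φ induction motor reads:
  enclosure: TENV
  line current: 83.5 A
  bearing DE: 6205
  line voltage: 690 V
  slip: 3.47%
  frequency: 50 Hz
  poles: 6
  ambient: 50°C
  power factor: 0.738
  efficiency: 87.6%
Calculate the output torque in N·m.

638 N·m

P_in = √3·V·I·cosφ = 1.732 × 690 × 83.5 × 0.738 = 73644 W
P_out = η·P_in = 0.876 × 73644 = 64512 W
n_s = 120×50/6 = 1000 rpm; n = 1000×(1−0.0347) = 965 rpm
ω = 2π×965/60 = 101.1 rad/s
τ = P_out/ω = 64512/101.1 = 638 N·m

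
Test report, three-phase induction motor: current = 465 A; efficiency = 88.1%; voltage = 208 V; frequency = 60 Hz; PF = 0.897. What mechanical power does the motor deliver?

P_in = √3·V·I·cosφ = 1.732 × 208 × 465 × 0.897 = 150265 W
P_out = η·P_in = 0.881 × 150265 = 132383 W

132 kW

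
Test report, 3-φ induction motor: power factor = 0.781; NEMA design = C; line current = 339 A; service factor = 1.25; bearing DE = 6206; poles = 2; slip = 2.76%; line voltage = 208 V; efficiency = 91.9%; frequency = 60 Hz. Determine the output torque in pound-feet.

176 lb·ft

P_in = √3·V·I·cosφ = 1.732 × 208 × 339 × 0.781 = 95381 W
P_out = η·P_in = 0.919 × 95381 = 87655 W
n_s = 120×60/2 = 3600 rpm; n = 3600×(1−0.0276) = 3501 rpm
ω = 2π×3501/60 = 366.6 rad/s
τ = P_out/ω = 87655/366.6 = 239.1 N·m
In lb·ft: 239.1/1.356 = 176 lb·ft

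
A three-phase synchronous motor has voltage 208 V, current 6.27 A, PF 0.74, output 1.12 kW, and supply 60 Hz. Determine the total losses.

P_in = √3·V·I·cosφ = 1.732×208×6.27×0.74 = 1672 W
P_out = 1120 W
Losses = P_in − P_out = 1672 − 1120 = 552 W

552 W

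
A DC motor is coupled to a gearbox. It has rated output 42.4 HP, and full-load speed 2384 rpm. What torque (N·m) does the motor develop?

P_out = 42.4 × 746 = 31630 W
ω = 2π × 2384/60 = 249.7 rad/s
τ = P_out/ω = 31630/249.7 = 127 N·m

127 N·m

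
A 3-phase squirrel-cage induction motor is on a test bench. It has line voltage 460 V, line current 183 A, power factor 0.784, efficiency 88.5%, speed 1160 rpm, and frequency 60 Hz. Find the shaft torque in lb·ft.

P_in = √3·V·I·cosφ = 1.732 × 460 × 183 × 0.784 = 114307 W
P_out = η·P_in = 0.885 × 114307 = 101162 W
n = 1160 rpm
ω = 2π×1160/60 = 121.5 rad/s
τ = P_out/ω = 101162/121.5 = 832.6 N·m
In lb·ft: 832.6/1.356 = 614 lb·ft

614 lb·ft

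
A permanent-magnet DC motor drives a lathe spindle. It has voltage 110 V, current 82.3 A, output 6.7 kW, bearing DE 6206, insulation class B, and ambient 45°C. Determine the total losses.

2350 W

P_in = V·I = 110×82.3 = 9053 W
P_out = 6700 W
Losses = P_in − P_out = 9053 − 6700 = 2353 W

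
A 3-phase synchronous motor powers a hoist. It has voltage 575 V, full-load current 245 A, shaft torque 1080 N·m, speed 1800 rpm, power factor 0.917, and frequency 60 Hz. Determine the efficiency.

ω = 2π × 1800/60 = 188.5 rad/s; P_out = τω = 1080 × 188.5 = 203580 W
P_in = √3·V_L·I_L·cosφ = 1.732 × 575 × 245 × 0.917 = 223744 W
η = P_out / P_in = 203580 / 223744 = 0.910 = 91.0%

91.0 %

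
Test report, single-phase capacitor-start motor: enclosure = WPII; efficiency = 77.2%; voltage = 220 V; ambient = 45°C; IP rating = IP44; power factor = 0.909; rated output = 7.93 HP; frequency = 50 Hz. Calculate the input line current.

P_out = 7.93 × 746 = 5916 W
P_in = P_out / η = 5916 / 0.772 = 7663 W
I = P_in / (V·cosφ) = 7663 / (220 × 0.909) = 38.3 A

38.3 A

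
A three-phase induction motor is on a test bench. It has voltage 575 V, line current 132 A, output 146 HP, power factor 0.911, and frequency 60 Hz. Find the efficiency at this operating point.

P_out = 146 × 746 = 108916 W
P_in = √3·V_L·I_L·cosφ = 1.732 × 575 × 132 × 0.911 = 119759 W
η = P_out / P_in = 108916 / 119759 = 0.909 = 90.9%

90.9 %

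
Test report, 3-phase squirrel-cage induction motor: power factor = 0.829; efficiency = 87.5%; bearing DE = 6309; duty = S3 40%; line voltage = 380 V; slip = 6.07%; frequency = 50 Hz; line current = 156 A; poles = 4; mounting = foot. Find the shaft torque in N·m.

505 N·m

P_in = √3·V·I·cosφ = 1.732 × 380 × 156 × 0.829 = 85116 W
P_out = η·P_in = 0.875 × 85116 = 74477 W
n_s = 120×50/4 = 1500 rpm; n = 1500×(1−0.0607) = 1409 rpm
ω = 2π×1409/60 = 147.6 rad/s
τ = P_out/ω = 74477/147.6 = 505 N·m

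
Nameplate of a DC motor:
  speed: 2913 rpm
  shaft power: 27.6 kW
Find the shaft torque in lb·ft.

66.7 lb·ft

ω = 2π × 2913/60 = 305 rad/s
τ = P/ω = 27600/305 = 90.49 N·m
In lb·ft: 90.49/1.356 = 66.7 lb·ft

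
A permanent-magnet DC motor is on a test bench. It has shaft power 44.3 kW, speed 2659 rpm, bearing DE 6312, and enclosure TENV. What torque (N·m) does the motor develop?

159 N·m

ω = 2π × 2659/60 = 278.4 rad/s
τ = P/ω = 44300/278.4 = 159 N·m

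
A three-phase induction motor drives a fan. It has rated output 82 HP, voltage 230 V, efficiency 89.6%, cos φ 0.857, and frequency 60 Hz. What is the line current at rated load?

P_out = 82 × 746 = 61172 W
P_in = P_out / η = 61172 / 0.896 = 68272 W
I_L = P_in / (√3·V_L·cosφ) = 68272 / (1.732 × 230 × 0.857) = 200 A

200 A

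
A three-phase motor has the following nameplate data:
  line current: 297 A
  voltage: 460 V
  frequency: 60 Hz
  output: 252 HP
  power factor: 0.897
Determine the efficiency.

88.6 %

P_out = 252 × 746 = 187992 W
P_in = √3·V_L·I_L·cosφ = 1.732 × 460 × 297 × 0.897 = 212253 W
η = P_out / P_in = 187992 / 212253 = 0.886 = 88.6%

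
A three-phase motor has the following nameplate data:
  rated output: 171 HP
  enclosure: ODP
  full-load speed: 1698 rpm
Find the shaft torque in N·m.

P_out = 171 × 746 = 127566 W
ω = 2π × 1698/60 = 177.8 rad/s
τ = P_out/ω = 127566/177.8 = 717 N·m

717 N·m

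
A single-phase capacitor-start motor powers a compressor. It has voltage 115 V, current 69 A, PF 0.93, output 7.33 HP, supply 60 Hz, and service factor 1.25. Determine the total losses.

1.91 kW

P_in = V·I·cosφ = 115×69×0.93 = 7380 W
P_out = 7.33×746 = 5468 W
Losses = P_in − P_out = 7380 − 5468 = 1912 W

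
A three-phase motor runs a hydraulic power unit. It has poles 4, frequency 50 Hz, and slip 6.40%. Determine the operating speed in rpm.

n_s = 120f/p = 120×50/4 = 1500 rpm
n = n_s(1 − s) = 1500 × (1 − 0.064) = 1404 rpm

1404 rpm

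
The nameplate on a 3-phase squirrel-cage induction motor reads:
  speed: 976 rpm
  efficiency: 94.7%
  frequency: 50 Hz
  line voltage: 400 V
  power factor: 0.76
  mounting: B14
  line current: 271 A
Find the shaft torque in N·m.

1320 N·m

P_in = √3·V·I·cosφ = 1.732 × 400 × 271 × 0.76 = 142689 W
P_out = η·P_in = 0.947 × 142689 = 135126 W
n = 976 rpm
ω = 2π×976/60 = 102.2 rad/s
τ = P_out/ω = 135126/102.2 = 1320 N·m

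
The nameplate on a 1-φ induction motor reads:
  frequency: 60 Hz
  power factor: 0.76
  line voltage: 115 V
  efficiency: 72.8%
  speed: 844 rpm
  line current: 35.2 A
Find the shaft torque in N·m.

25.3 N·m

P_in = V·I·cosφ = 115 × 35.2 × 0.76 = 3076 W
P_out = η·P_in = 0.728 × 3076 = 2239 W
n = 844 rpm
ω = 2π×844/60 = 88.38 rad/s
τ = P_out/ω = 2239/88.38 = 25.3 N·m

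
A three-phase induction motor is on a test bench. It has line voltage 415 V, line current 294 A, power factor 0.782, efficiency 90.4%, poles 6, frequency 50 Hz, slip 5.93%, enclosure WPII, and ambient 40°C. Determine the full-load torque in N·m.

1520 N·m

P_in = √3·V·I·cosφ = 1.732 × 415 × 294 × 0.782 = 165253 W
P_out = η·P_in = 0.904 × 165253 = 149389 W
n_s = 120×50/6 = 1000 rpm; n = 1000×(1−0.0593) = 941 rpm
ω = 2π×941/60 = 98.54 rad/s
τ = P_out/ω = 149389/98.54 = 1520 N·m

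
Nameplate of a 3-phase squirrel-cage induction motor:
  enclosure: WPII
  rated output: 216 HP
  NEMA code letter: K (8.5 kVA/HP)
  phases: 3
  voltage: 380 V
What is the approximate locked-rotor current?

S_LR = 8.5 × 216 = 1836 kVA
I_LR = S_LR/(√3·V_L) = 1836000/(1.732×380) = 2790 A

2790 A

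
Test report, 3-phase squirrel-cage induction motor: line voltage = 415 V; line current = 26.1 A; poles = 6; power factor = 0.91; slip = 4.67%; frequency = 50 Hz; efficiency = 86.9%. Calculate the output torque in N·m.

149 N·m

P_in = √3·V·I·cosφ = 1.732 × 415 × 26.1 × 0.91 = 17072 W
P_out = η·P_in = 0.869 × 17072 = 14836 W
n_s = 120×50/6 = 1000 rpm; n = 1000×(1−0.0467) = 953 rpm
ω = 2π×953/60 = 99.8 rad/s
τ = P_out/ω = 14836/99.8 = 149 N·m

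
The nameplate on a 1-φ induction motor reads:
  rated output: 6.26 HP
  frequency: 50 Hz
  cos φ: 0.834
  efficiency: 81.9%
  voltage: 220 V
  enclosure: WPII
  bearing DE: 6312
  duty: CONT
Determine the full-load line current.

31.1 A

P_out = 6.26 × 746 = 4670 W
P_in = P_out / η = 4670 / 0.819 = 5702 W
I = P_in / (V·cosφ) = 5702 / (220 × 0.834) = 31.1 A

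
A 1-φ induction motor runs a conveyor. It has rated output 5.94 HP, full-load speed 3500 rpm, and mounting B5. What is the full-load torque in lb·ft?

8.92 lb·ft

P_out = 5.94 × 746 = 4431 W
ω = 2π × 3500/60 = 366.5 rad/s
τ = P_out/ω = 4431/366.5 = 12.09 N·m
In lb·ft: 12.09/1.356 = 8.92 lb·ft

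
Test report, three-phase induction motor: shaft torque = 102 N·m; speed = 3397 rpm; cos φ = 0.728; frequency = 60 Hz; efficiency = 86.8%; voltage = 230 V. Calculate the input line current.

144 A

ω = 2π×3397/60 = 355.7 rad/s; P_out = τω = 102 × 355.7 = 36281 W
P_in = P_out / η = 36281 / 0.868 = 41798 W
I_L = P_in / (√3·V_L·cosφ) = 41798 / (1.732 × 230 × 0.728) = 144 A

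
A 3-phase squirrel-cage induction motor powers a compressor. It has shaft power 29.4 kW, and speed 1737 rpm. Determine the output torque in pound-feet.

119 lb·ft

ω = 2π × 1737/60 = 181.9 rad/s
τ = P/ω = 29400/181.9 = 161.6 N·m
In lb·ft: 161.6/1.356 = 119 lb·ft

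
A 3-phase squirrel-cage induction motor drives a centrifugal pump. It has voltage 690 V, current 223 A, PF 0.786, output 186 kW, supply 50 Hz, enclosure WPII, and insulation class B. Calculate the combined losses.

23.5 kW

P_in = √3·V·I·cosφ = 1.732×690×223×0.786 = 209471 W
P_out = 186000 W
Losses = P_in − P_out = 209471 − 186000 = 23471 W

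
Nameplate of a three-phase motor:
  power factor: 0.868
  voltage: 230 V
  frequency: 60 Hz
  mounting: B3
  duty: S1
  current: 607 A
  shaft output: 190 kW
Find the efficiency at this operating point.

90.5 %

P_out = 190 kW = 190000 W
P_in = √3·V_L·I_L·cosφ = 1.732 × 230 × 607 × 0.868 = 209886 W
η = P_out / P_in = 190000 / 209886 = 0.905 = 90.5%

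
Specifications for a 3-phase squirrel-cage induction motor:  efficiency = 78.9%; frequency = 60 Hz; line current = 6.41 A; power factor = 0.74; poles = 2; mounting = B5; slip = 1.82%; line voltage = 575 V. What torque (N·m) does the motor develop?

P_in = √3·V·I·cosφ = 1.732 × 575 × 6.41 × 0.74 = 4724 W
P_out = η·P_in = 0.789 × 4724 = 3727 W
n_s = 120×60/2 = 3600 rpm; n = 3600×(1−0.0182) = 3534 rpm
ω = 2π×3534/60 = 370.1 rad/s
τ = P_out/ω = 3727/370.1 = 10.1 N·m

10.1 N·m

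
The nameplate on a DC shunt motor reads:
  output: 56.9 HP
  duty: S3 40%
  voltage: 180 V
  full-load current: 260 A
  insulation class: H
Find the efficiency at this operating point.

P_out = 56.9 × 746 = 42447 W
P_in = V·I = 180 × 260 = 46800 W
η = P_out / P_in = 42447 / 46800 = 0.907 = 90.7%

90.7 %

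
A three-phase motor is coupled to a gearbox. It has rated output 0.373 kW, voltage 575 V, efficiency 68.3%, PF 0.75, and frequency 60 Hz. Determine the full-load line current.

P_out = 0.373 kW = 373 W
P_in = P_out / η = 373 / 0.683 = 546 W
I_L = P_in / (√3·V_L·cosφ) = 546 / (1.732 × 575 × 0.75) = 0.731 A

0.731 A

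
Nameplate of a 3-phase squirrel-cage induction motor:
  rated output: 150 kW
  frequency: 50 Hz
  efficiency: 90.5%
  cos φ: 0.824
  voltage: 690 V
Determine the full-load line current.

P_out = 150 kW = 150000 W
P_in = P_out / η = 150000 / 0.905 = 165746 W
I_L = P_in / (√3·V_L·cosφ) = 165746 / (1.732 × 690 × 0.824) = 168 A

168 A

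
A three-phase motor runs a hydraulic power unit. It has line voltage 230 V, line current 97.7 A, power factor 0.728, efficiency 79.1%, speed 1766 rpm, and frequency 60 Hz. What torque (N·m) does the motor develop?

P_in = √3·V·I·cosφ = 1.732 × 230 × 97.7 × 0.728 = 28334 W
P_out = η·P_in = 0.791 × 28334 = 22412 W
n = 1766 rpm
ω = 2π×1766/60 = 184.9 rad/s
τ = P_out/ω = 22412/184.9 = 121 N·m

121 N·m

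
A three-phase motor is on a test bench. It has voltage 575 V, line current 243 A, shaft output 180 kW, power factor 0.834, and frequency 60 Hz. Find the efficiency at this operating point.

89.2 %

P_out = 180 kW = 180000 W
P_in = √3·V_L·I_L·cosφ = 1.732 × 575 × 243 × 0.834 = 201831 W
η = P_out / P_in = 180000 / 201831 = 0.892 = 89.2%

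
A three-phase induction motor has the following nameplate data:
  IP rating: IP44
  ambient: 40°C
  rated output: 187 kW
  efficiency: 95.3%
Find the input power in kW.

P_out = 187000 W
P_in = P_out/η = 187000/0.953 = 196222 W = 196 kW

196 kW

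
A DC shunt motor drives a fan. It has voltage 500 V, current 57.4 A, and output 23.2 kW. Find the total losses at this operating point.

P_in = V·I = 500×57.4 = 28700 W
P_out = 23200 W
Losses = P_in − P_out = 28700 − 23200 = 5500 W

5.5 kW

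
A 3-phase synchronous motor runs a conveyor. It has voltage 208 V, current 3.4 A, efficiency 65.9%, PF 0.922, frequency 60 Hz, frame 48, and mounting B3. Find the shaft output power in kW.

P_in = √3·V·I·cosφ = 1.732 × 208 × 3.4 × 0.922 = 1129 W
P_out = η·P_in = 0.659 × 1129 = 744 W

0.744 kW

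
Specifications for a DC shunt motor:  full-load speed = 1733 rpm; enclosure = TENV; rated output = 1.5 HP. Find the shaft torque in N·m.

6.17 N·m

P_out = 1.5 × 746 = 1119 W
ω = 2π × 1733/60 = 181.5 rad/s
τ = P_out/ω = 1119/181.5 = 6.17 N·m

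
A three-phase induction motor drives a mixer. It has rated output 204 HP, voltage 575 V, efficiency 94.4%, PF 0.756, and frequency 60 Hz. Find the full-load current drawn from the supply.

P_out = 204 × 746 = 152184 W
P_in = P_out / η = 152184 / 0.944 = 161212 W
I_L = P_in / (√3·V_L·cosφ) = 161212 / (1.732 × 575 × 0.756) = 214 A

214 A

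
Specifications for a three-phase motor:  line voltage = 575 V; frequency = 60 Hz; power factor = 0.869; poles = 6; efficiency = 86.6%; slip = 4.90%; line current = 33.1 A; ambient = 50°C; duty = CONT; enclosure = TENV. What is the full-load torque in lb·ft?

P_in = √3·V·I·cosφ = 1.732 × 575 × 33.1 × 0.869 = 28646 W
P_out = η·P_in = 0.866 × 28646 = 24807 W
n_s = 120×60/6 = 1200 rpm; n = 1200×(1−0.049) = 1141 rpm
ω = 2π×1141/60 = 119.5 rad/s
τ = P_out/ω = 24807/119.5 = 207.6 N·m
In lb·ft: 207.6/1.356 = 153 lb·ft

153 lb·ft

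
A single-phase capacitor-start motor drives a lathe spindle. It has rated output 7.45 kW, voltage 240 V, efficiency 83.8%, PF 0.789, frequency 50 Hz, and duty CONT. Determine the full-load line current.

46.9 A

P_out = 7.45 kW = 7450 W
P_in = P_out / η = 7450 / 0.838 = 8890 W
I = P_in / (V·cosφ) = 8890 / (240 × 0.789) = 46.9 A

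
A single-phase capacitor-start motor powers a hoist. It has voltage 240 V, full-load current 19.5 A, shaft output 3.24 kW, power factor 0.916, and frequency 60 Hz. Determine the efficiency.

P_out = 3.24 kW = 3240 W
P_in = V·I·cosφ = 240 × 19.5 × 0.916 = 4287 W
η = P_out / P_in = 3240 / 4287 = 0.756 = 75.6%

75.6 %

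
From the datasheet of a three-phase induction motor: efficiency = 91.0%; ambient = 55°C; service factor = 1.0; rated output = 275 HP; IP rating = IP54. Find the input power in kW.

P_out = 275 × 746 = 205150 W
P_in = P_out/η = 205150/0.91 = 225440 W = 225 kW

225 kW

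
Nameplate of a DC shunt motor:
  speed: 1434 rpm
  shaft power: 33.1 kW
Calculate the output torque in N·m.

ω = 2π × 1434/60 = 150.2 rad/s
τ = P/ω = 33100/150.2 = 220 N·m

220 N·m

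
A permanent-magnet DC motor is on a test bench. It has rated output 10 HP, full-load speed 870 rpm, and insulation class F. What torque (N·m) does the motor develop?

81.9 N·m

P_out = 10 × 746 = 7460 W
ω = 2π × 870/60 = 91.11 rad/s
τ = P_out/ω = 7460/91.11 = 81.9 N·m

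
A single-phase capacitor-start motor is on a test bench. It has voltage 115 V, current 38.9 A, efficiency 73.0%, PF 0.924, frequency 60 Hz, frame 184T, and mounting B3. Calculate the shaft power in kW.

P_in = V·I·cosφ = 115 × 38.9 × 0.924 = 4134 W
P_out = η·P_in = 0.73 × 4134 = 3018 W

3.02 kW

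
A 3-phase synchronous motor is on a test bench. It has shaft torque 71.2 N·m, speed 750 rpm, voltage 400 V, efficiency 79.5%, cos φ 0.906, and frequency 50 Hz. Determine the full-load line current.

ω = 2π×750/60 = 78.54 rad/s; P_out = τω = 71.2 × 78.54 = 5592 W
P_in = P_out / η = 5592 / 0.795 = 7034 W
I_L = P_in / (√3·V_L·cosφ) = 7034 / (1.732 × 400 × 0.906) = 11.2 A

11.2 A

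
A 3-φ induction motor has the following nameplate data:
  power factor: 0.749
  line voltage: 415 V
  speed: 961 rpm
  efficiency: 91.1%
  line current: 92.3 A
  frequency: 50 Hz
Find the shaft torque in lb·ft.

P_in = √3·V·I·cosφ = 1.732 × 415 × 92.3 × 0.749 = 49691 W
P_out = η·P_in = 0.911 × 49691 = 45269 W
n = 961 rpm
ω = 2π×961/60 = 100.6 rad/s
τ = P_out/ω = 45269/100.6 = 450 N·m
In lb·ft: 450/1.356 = 332 lb·ft

332 lb·ft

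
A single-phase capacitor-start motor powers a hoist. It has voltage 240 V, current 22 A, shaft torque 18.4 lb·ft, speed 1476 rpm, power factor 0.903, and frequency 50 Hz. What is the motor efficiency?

80.9 %

τ = 18.4 lb·ft × 1.356 = 24.95 N·m
ω = 2π × 1476/60 = 154.6 rad/s; P_out = τω = 24.95 × 154.6 = 3857 W
P_in = V·I·cosφ = 240 × 22 × 0.903 = 4768 W
η = P_out / P_in = 3857 / 4768 = 0.809 = 80.9%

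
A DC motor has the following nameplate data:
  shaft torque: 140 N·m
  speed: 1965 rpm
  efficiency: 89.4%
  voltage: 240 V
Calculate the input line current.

ω = 2π×1965/60 = 205.8 rad/s; P_out = τω = 140 × 205.8 = 28812 W
P_in = P_out / η = 28812 / 0.894 = 32228 W
I = P_in / V = 32228 / 240 = 134 A

134 A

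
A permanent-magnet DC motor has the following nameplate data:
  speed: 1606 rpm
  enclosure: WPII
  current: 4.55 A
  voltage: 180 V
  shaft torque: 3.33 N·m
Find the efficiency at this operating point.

68.4 %

ω = 2π × 1606/60 = 168.2 rad/s; P_out = τω = 3.33 × 168.2 = 560 W
P_in = V·I = 180 × 4.55 = 819 W
η = P_out / P_in = 560 / 819 = 0.684 = 68.4%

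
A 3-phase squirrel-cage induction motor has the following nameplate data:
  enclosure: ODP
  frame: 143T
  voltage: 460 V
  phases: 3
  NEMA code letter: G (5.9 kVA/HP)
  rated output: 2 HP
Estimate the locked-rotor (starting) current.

14.8 A

S_LR = 5.9 × 2 = 11.8 kVA
I_LR = S_LR/(√3·V_L) = 11800/(1.732×460) = 14.8 A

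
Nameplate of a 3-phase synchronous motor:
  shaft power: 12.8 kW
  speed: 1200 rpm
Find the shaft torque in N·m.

ω = 2π × 1200/60 = 125.7 rad/s
τ = P/ω = 12800/125.7 = 102 N·m

102 N·m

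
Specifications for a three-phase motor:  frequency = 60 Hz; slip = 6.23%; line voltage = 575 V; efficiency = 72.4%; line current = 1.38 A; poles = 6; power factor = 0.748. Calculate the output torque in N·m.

P_in = √3·V·I·cosφ = 1.732 × 575 × 1.38 × 0.748 = 1028 W
P_out = η·P_in = 0.724 × 1028 = 744 W
n_s = 120×60/6 = 1200 rpm; n = 1200×(1−0.0623) = 1125 rpm
ω = 2π×1125/60 = 117.8 rad/s
τ = P_out/ω = 744/117.8 = 6.32 N·m

6.32 N·m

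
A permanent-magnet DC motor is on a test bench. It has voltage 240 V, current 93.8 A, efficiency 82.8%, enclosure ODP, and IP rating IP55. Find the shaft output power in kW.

P_in = V·I = 240 × 93.8 = 22512 W
P_out = η·P_in = 0.828 × 22512 = 18640 W

18.6 kW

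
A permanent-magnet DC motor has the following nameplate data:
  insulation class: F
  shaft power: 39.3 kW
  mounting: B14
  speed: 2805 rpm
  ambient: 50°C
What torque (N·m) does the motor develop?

ω = 2π × 2805/60 = 293.7 rad/s
τ = P/ω = 39300/293.7 = 134 N·m

134 N·m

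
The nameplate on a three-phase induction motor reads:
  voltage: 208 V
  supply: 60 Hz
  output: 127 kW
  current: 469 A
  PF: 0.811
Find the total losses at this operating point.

P_in = √3·V·I·cosφ = 1.732×208×469×0.811 = 137027 W
P_out = 127000 W
Losses = P_in − P_out = 137027 − 127000 = 10027 W

10 kW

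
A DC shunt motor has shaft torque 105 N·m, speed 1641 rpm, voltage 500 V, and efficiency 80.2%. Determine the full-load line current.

45 A

ω = 2π×1641/60 = 171.8 rad/s; P_out = τω = 105 × 171.8 = 18039 W
P_in = P_out / η = 18039 / 0.802 = 22493 W
I = P_in / V = 22493 / 500 = 45 A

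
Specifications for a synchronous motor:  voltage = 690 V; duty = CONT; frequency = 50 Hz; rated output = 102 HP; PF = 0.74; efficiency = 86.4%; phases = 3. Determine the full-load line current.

99.6 A

P_out = 102 × 746 = 76092 W
P_in = P_out / η = 76092 / 0.864 = 88069 W
I_L = P_in / (√3·V_L·cosφ) = 88069 / (1.732 × 690 × 0.74) = 99.6 A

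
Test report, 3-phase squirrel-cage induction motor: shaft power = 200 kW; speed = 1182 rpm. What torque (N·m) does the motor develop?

1620 N·m

ω = 2π × 1182/60 = 123.8 rad/s
τ = P/ω = 200000/123.8 = 1620 N·m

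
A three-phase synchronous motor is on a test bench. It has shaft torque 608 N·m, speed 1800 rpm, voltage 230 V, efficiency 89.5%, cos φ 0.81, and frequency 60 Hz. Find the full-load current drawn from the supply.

ω = 2π×1800/60 = 188.5 rad/s; P_out = τω = 608 × 188.5 = 114608 W
P_in = P_out / η = 114608 / 0.895 = 128054 W
I_L = P_in / (√3·V_L·cosφ) = 128054 / (1.732 × 230 × 0.81) = 397 A

397 A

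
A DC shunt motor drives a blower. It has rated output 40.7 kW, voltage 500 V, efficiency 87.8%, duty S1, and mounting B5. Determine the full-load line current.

92.7 A

P_out = 40.7 kW = 40700 W
P_in = P_out / η = 40700 / 0.878 = 46355 W
I = P_in / V = 46355 / 500 = 92.7 A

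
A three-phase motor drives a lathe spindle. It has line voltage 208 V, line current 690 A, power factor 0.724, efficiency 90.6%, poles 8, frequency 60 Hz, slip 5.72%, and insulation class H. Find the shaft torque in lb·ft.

P_in = √3·V·I·cosφ = 1.732 × 208 × 690 × 0.724 = 179969 W
P_out = η·P_in = 0.906 × 179969 = 163052 W
n_s = 120×60/8 = 900 rpm; n = 900×(1−0.0572) = 849 rpm
ω = 2π×849/60 = 88.91 rad/s
τ = P_out/ω = 163052/88.91 = 1834 N·m
In lb·ft: 1834/1.356 = 1350 lb·ft

1350 lb·ft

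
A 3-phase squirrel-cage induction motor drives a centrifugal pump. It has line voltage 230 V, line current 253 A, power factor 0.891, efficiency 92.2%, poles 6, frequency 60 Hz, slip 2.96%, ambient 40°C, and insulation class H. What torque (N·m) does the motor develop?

679 N·m

P_in = √3·V·I·cosφ = 1.732 × 230 × 253 × 0.891 = 89800 W
P_out = η·P_in = 0.922 × 89800 = 82796 W
n_s = 120×60/6 = 1200 rpm; n = 1200×(1−0.0296) = 1164 rpm
ω = 2π×1164/60 = 121.9 rad/s
τ = P_out/ω = 82796/121.9 = 679 N·m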